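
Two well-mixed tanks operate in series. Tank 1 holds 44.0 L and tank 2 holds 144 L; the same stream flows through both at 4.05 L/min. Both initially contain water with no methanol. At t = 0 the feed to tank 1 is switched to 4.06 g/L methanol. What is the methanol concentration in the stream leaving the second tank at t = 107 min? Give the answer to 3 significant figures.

Each tank obeys Vᵢ dCᵢ/dt = Q(Cᵢ₋₁ − Cᵢ), so τᵢ = Vᵢ/Q.
τ₁ = 44.0/4.05 = 10.864 min; τ₂ = 144/4.05 = 35.556 min.
Solving the cascade with C₁(0)=C₂(0)=0 gives C₂(t) = C_in[1 − (τ₁ e^(−t/τ₁) − τ₂ e^(−t/τ₂))/(τ₁ − τ₂)].
At t = 107: e^(−t/τ₁) = 5.2807e-05, e^(−t/τ₂) = 0.049322.
C₂ = 4.06·[1 − (10.864·5.2807e-05 − 35.556·0.049322)/(-24.691)] = 4.06·0.92900 = 3.7717 g/L.

3.77 g/L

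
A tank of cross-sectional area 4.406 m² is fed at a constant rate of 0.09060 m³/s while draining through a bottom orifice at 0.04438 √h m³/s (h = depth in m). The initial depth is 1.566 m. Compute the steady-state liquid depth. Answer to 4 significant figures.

4.168 m

A dh/dt = Q_in − 0.04438 √h. Steady state requires inflow = outflow:
Q_in = 0.04438 √h_ss ⇒ √h_ss = 0.09060/0.04438 = 2.04146.
h_ss = 2.04146² = 4.16756 m. (Since h₀ = 1.566 m < h_ss, the level will rise toward this value.)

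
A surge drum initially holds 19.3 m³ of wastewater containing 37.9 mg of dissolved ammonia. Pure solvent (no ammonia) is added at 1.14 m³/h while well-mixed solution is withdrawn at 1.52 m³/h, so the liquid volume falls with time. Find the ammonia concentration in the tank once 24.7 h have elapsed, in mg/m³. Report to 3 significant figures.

0.266 mg/m³

Let m(t) be the amount of ammonia. Volume: V(t) = V₀ + (Q_in − Q_out) t = 19.3 − 0.38000 t; V(24.7) = 9.9140 m³.
No ammonia enters, so dm/dt = −Q_out · (m/V).
Separate: dm/m = −Q_out dt/V(t) ⇒ ln(m/m₀) = −(Q_out/(Q_in−Q_out)) ln(V/V₀).
m = m₀ (V₀/V)^(Q_out/(Q_in−Q_out)) = 37.9 × (19.3/9.9140)^(-4.0000) = 2.6388 mg.
C = m/V = 2.6388/9.9140 = 0.26617 mg/m³.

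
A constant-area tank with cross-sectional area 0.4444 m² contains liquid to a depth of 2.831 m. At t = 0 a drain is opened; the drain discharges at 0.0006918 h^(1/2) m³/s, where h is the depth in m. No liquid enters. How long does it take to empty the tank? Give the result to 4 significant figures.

2162 s

A dh/dt = −Q_out = −0.0006918 √h.
Separate and integrate: 2(√h − √h₀) = −(0.0006918/A) t.
Set h = 0: 2√h₀ = (0.0006918/A) t_empty ⇒ t_empty = 2A√h₀/0.0006918.
t_empty = 2·0.4444·√2.831/0.0006918 = 0.888800·1.68256/0.0006918 = 2161.69 s.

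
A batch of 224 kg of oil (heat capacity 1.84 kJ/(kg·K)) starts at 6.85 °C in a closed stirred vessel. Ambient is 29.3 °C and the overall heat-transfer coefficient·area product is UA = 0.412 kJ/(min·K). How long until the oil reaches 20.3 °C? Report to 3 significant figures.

914 min

M c_p dT/dt = −UA(T − T_amb).
τ = M c_p/UA = 1000.4 min; T_ss = T_amb = 29.300 °C.
T(t) = T_ss + (T₀ − T_ss)e^(−t/τ); set T = 20.3:
t = −τ ln[(T − T_ss)/(T₀ − T_ss)] = −1000.4 · ln(0.40089) = 914.42 min.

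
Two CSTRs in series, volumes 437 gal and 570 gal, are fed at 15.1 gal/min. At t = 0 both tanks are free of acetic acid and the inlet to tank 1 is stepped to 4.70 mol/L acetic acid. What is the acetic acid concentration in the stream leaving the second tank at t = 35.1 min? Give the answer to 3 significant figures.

Species balance on tank i: dCᵢ/dt = (Cᵢ₋₁ − Cᵢ)/τᵢ with τᵢ = Vᵢ/Q.
τ₁ = 437/15.1 = 28.940 min; τ₂ = 570/15.1 = 37.748 min.
Tank 1: C₁ = C_in(1 − e^(−t/τ₁)). Tank 2 (τ₁ ≠ τ₂): C₂ = C_in[1 − (τ₁ e^(−t/τ₁) − τ₂ e^(−t/τ₂))/(τ₁ − τ₂)].
At t = 35.1: e^(−t/τ₁) = 0.29735, e^(−t/τ₂) = 0.39462.
C₂ = 4.70·[1 − (28.940·0.29735 − 37.748·0.39462)/(-8.8079)] = 4.70·0.28580 = 1.3433 mol/L.

1.34 mol/L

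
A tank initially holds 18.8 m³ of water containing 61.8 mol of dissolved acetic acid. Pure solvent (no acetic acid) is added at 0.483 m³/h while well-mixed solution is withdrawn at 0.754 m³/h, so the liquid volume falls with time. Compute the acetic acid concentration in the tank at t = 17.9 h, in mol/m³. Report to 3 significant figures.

1.93 mol/m³

Let m(t) be the amount of acetic acid. Volume: V(t) = V₀ + (Q_in − Q_out) t = 18.8 − 0.27100 t; V(17.9) = 13.949 m³.
Solute balance: dm/dt = 0 − Q_out C = −Q_out m/V(t).
dm/m = −Q_out dt/(V₀ − 0.27100 t); integrating gives ln(m/m₀) = −(Q_out/(Q_in−Q_out)) ln(V/V₀).
m = m₀ (V₀/V)^(Q_out/(Q_in−Q_out)) = 61.8 × (18.8/13.949)^(-2.7823) = 26.938 mol.
C = m/V = 26.938/13.949 = 1.9312 mol/m³.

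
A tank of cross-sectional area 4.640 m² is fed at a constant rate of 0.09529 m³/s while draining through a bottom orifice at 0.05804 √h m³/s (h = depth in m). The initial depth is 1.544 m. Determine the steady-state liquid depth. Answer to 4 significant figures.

2.696 m

Volume balance on the tank: A dh/dt = Q_in − 0.05804 √h. At steady state dh/dt = 0:
Q_in = 0.05804 √h_ss ⇒ √h_ss = 0.09529/0.05804 = 1.64180.
h_ss = 1.64180² = 2.69550 m. (Since h₀ = 1.544 m < h_ss, the level will rise toward this value.)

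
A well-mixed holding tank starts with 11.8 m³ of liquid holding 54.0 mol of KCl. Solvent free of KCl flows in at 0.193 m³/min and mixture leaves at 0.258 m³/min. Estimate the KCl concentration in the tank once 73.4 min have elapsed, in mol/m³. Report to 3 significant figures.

Total volume: dV/dt = Q_in − Q_out = -0.065000 m³/min, so V(t) = 11.8 − 0.065000 t and V(73.4) = 7.0290 m³.
No KCl enters, so dm/dt = −Q_out · (m/V).
Separate: dm/m = −Q_out dt/V(t) ⇒ ln(m/m₀) = −(Q_out/(Q_in−Q_out)) ln(V/V₀).
m = m₀ (V₀/V)^(Q_out/(Q_in−Q_out)) = 54.0 × (11.8/7.0290)^(-3.9692) = 6.9082 mol.
C = m/V = 6.9082/7.0290 = 0.98281 mol/m³.

0.983 mol/m³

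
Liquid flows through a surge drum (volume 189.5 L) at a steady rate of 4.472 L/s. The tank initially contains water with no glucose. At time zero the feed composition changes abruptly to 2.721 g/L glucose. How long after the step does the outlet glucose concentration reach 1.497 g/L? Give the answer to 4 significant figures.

33.85 s

Species balance: V dC/dt = Q(C_in − C) ⇒ τ = V/Q = 42.3748 s.
C(t) = C_in + (C₀ − C_in) e^(−t/τ). Set C = 1.497 and solve for t:
e^(−t/τ) = (C − C_in)/(C₀ − C_in) = (1.497 − 2.721)/(0 − 2.721) = 0.449835
t = −τ ln(…) = 42.3748 × 0.798875 = 33.8522 s.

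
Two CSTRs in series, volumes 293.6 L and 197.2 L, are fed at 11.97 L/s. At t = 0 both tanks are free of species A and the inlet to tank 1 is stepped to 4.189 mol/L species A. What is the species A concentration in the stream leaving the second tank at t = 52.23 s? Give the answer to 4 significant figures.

Time constants: τᵢ = Vᵢ/Q for each well-mixed tank.
τ₁ = 293.6/11.97 = 24.5280 s; τ₂ = 197.2/11.97 = 16.4745 s.
Tank 1: C₁ = C_in(1 − e^(−t/τ₁)). Tank 2 (τ₁ ≠ τ₂): C₂ = C_in[1 − (τ₁ e^(−t/τ₁) − τ₂ e^(−t/τ₂))/(τ₁ − τ₂)].
At t = 52.23: e^(−t/τ₁) = 0.118908, e^(−t/τ₂) = 0.0419889.
C₂ = 4.189·[1 − (24.5280·0.118908 − 16.4745·0.0419889)/(8.05347)] = 4.189·0.723743 = 3.03176 mol/L.

3.032 mol/L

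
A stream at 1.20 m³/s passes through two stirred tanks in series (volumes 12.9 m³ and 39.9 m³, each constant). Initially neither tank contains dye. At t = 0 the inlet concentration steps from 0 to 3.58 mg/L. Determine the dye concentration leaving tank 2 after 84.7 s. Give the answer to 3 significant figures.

Species balance on tank i: dCᵢ/dt = (Cᵢ₋₁ − Cᵢ)/τᵢ with τᵢ = Vᵢ/Q.
τ₁ = 12.9/1.20 = 10.750 s; τ₂ = 39.9/1.20 = 33.250 s.
Solving the cascade with C₁(0)=C₂(0)=0 gives C₂(t) = C_in[1 − (τ₁ e^(−t/τ₁) − τ₂ e^(−t/τ₂))/(τ₁ − τ₂)].
At t = 84.7: e^(−t/τ₁) = 0.00037859, e^(−t/τ₂) = 0.078287.
C₂ = 3.58·[1 − (10.750·0.00037859 − 33.250·0.078287)/(-22.500)] = 3.58·0.88449 = 3.1665 mg/L.

3.17 mg/L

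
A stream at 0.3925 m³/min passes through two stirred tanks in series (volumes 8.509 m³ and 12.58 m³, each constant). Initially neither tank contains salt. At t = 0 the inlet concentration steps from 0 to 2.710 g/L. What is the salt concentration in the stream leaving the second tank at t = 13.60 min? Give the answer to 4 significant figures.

0.2562 g/L

Species balance on tank i: dCᵢ/dt = (Cᵢ₋₁ − Cᵢ)/τᵢ with τᵢ = Vᵢ/Q.
τ₁ = 8.509/0.3925 = 21.6790 min; τ₂ = 12.58/0.3925 = 32.0510 min.
Solving the cascade with C₁(0)=C₂(0)=0 gives C₂(t) = C_in[1 − (τ₁ e^(−t/τ₁) − τ₂ e^(−t/τ₂))/(τ₁ − τ₂)].
At t = 13.60: e^(−t/τ₁) = 0.534013, e^(−t/τ₂) = 0.654212.
C₂ = 2.710·[1 − (21.6790·0.534013 − 32.0510·0.654212)/(-10.3720)] = 2.710·0.0945544 = 0.256242 g/L.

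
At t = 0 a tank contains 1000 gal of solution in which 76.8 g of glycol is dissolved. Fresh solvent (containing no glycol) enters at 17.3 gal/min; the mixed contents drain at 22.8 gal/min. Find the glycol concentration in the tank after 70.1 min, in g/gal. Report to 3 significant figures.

0.0166 g/gal

Let m(t) be the amount of glycol. Volume: V(t) = V₀ + (Q_in − Q_out) t = 1000 − 5.5000 t; V(70.1) = 614.45 gal.
No glycol enters, so dm/dt = −Q_out · (m/V).
Separate: dm/m = −Q_out dt/V(t) ⇒ ln(m/m₀) = −(Q_out/(Q_in−Q_out)) ln(V/V₀).
m = m₀ (V₀/V)^(Q_out/(Q_in−Q_out)) = 76.8 × (1000/614.45)^(-4.1455) = 10.199 g.
C = m/V = 10.199/614.45 = 0.016598 g/gal.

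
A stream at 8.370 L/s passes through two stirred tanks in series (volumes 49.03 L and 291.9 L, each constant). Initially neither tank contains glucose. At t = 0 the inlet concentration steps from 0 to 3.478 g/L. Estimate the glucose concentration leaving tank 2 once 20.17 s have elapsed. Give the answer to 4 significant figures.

Time constants: τᵢ = Vᵢ/Q for each well-mixed tank.
τ₁ = 49.03/8.370 = 5.85783 s; τ₂ = 291.9/8.370 = 34.8746 s.
Tank 1: C₁ = C_in(1 − e^(−t/τ₁)). Tank 2 (τ₁ ≠ τ₂): C₂ = C_in[1 − (τ₁ e^(−t/τ₁) − τ₂ e^(−t/τ₂))/(τ₁ − τ₂)].
At t = 20.17: e^(−t/τ₁) = 0.0319604, e^(−t/τ₂) = 0.560818.
C₂ = 3.478·[1 − (5.85783·0.0319604 − 34.8746·0.560818)/(-29.0167)] = 3.478·0.332417 = 1.15615 g/L.

1.156 g/L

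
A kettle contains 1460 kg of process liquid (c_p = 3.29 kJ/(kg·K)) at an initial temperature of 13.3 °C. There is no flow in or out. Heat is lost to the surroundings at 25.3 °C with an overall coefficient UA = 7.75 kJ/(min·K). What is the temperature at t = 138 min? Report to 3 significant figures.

15.7 °C

Lumped-capacitance energy balance: M c_p dT/dt = UA(T_amb − T).
dT/dt = (T_ss − T)/τ with T_ss = T_amb = 25.300 °C, τ = M c_p/UA = 1460·3.29/7.75 = 619.79 min.
Integrating: T(t) = T_ss + (T₀ − T_ss) e^(−t/τ).
T(138) = 25.300 + (-12.000)·0.80039 = 15.695 °C.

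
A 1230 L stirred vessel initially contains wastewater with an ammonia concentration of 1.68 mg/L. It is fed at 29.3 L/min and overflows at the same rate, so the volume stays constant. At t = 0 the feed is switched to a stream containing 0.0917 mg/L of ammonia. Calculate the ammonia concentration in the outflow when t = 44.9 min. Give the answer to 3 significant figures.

Mass balance on the solute (V constant): V dC/dt = Q(C_in − C).
Time constant τ = V/Q = 1230/29.3 = 41.980 min.
C approaches C_in exponentially: C(t) = C_in + (C₀ − C_in) e^(−t/τ).
C(44.9) = 0.0917 + (1.68 − 0.0917)·e^(−44.9/41.980) = 0.0917 + (1.5883)·0.34316 = 0.63674 mg/L.

0.637 mg/L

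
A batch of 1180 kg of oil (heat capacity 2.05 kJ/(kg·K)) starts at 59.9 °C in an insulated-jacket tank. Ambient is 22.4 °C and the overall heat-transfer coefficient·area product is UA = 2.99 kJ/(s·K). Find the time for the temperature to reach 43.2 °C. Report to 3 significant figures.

M c_p dT/dt = −UA(T − T_amb).
τ = M c_p/UA = 809.03 s; T_ss = T_amb = 22.400 °C.
T(t) = T_ss + (T₀ − T_ss)e^(−t/τ); set T = 43.2:
t = −τ ln[(T − T_ss)/(T₀ − T_ss)] = −809.03 · ln(0.55467) = 476.83 s.

477 s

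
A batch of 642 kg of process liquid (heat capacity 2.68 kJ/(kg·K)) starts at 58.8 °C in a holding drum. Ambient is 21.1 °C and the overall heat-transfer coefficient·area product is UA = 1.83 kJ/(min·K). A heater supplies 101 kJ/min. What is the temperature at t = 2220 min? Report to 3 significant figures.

74.6 °C

M c_p dT/dt = −UA(T − T_amb) + Q̇.
dT/dt = (T_ss − T)/τ with T_ss = T_amb + Q̇/UA = 21.1 + 101/1.83 = 76.291 °C, τ = M c_p/UA = 642·2.68/1.83 = 940.20 min.
Integrating: T(t) = T_ss + (T₀ − T_ss) e^(−t/τ).
T(2220) = 76.291 + (-17.491)·0.094306 = 74.642 °C.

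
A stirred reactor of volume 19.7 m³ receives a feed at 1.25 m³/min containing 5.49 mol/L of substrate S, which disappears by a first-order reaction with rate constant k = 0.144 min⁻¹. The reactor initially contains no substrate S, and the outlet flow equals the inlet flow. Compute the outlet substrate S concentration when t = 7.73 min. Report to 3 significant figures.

1.34 mol/L

Accumulation = in − out − consumed: V dC/dt = Q C_in − Q C − k V C.
This is linear with rate a = Q/V + k = 0.20745 min⁻¹.
C_ss = Q C_in/(Q + kV) = 1.6792 mol/L; C(t) = C_ss + (C₀ − C_ss) e^(−a t).
C(7.73) = 1.6792 + (-1.6792)·e^(−0.20745·7.73) = 1.6792 + (-1.6792)·0.20117 = 1.3414 mol/L.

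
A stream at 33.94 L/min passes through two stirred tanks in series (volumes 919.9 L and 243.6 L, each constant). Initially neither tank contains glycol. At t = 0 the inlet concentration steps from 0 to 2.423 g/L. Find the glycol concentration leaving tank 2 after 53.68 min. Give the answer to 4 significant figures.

1.969 g/L

Species balance on tank i: dCᵢ/dt = (Cᵢ₋₁ − Cᵢ)/τᵢ with τᵢ = Vᵢ/Q.
τ₁ = 919.9/33.94 = 27.1037 min; τ₂ = 243.6/33.94 = 7.17737 min.
Solving the cascade with C₁(0)=C₂(0)=0 gives C₂(t) = C_in[1 − (τ₁ e^(−t/τ₁) − τ₂ e^(−t/τ₂))/(τ₁ − τ₂)].
At t = 53.68: e^(−t/τ₁) = 0.137995, e^(−t/τ₂) = 0.000564788.
C₂ = 2.423·[1 − (27.1037·0.137995 − 7.17737·0.000564788)/(19.9263)] = 2.423·0.812504 = 1.96870 g/L.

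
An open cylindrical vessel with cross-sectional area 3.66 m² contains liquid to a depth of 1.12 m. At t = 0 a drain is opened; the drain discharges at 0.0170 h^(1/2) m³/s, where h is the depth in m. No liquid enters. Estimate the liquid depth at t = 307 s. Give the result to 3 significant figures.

0.119 m

With no inflow, A dh/dt = −0.0170 √h.
Separate and integrate: 2(√h − √h₀) = −(0.0170/A) t.
√h = √1.12 − 0.0170·307/(2·3.66) = 1.0583 − 0.71298 = 0.34532.
h = 0.34532² = 0.11925 m.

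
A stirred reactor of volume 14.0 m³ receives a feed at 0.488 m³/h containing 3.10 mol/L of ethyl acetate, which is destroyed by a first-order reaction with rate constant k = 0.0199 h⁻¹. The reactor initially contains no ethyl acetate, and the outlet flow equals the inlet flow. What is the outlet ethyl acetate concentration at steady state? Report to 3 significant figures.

1.97 mol/L

Accumulation = in − out − consumed: V dC/dt = Q C_in − Q C − k V C.
Steady state (dC/dt = 0): C_ss = Q C_in/(Q + kV) = C_in/(1 + kV/Q).
C_ss = 0.488·3.10/(0.488 + 0.0199·14.0) = 1.5128/0.76660 = 1.9734 mol/L.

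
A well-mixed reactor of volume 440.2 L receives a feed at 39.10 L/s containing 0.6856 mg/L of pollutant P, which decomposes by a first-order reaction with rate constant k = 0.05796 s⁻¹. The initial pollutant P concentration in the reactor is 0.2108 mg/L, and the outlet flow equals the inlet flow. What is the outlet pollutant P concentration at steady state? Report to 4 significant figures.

0.4149 mg/L

V dC/dt = Q(C_in − C) − k V C.
Steady state (dC/dt = 0): C_ss = Q C_in/(Q + kV) = C_in/(1 + kV/Q).
C_ss = 39.10·0.6856/(39.10 + 0.05796·440.2) = 26.8070/64.6140 = 0.414879 mg/L.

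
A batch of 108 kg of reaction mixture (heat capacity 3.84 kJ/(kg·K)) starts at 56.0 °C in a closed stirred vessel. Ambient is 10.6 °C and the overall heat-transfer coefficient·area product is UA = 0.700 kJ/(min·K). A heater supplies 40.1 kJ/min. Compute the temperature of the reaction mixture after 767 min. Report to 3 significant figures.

64.6 °C

Lumped-capacitance energy balance: M c_p dT/dt = UA(T_amb − T) + Q̇.
dT/dt = (T_ss − T)/τ with T_ss = T_amb + Q̇/UA = 10.6 + 40.1/0.700 = 67.886 °C, τ = M c_p/UA = 108·3.84/0.700 = 592.46 min.
This is linear first-order; T(t) = T_ss + (T₀ − T_ss) e^(−t/τ).
T(767) = 67.886 + (-11.886)·0.27401 = 64.629 °C.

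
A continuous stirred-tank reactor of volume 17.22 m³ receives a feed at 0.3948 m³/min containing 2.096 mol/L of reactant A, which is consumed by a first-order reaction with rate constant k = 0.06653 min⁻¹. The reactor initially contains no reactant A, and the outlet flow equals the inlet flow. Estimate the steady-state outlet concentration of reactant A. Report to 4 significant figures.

Species balance: V dC/dt = Q C_in − Q C − k V C.
Steady state (dC/dt = 0): C_ss = Q C_in/(Q + kV) = C_in/(1 + kV/Q).
C_ss = 0.3948·2.096/(0.3948 + 0.06653·17.22) = 0.827501/1.54045 = 0.537182 mol/L.

0.5372 mol/L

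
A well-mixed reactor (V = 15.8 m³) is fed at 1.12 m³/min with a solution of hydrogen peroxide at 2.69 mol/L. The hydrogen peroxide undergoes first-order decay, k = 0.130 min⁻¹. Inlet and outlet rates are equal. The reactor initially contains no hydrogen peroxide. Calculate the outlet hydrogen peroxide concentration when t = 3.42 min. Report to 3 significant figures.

Species balance: V dC/dt = Q C_in − Q C − k V C.
This is linear with rate a = Q/V + k = 0.20089 min⁻¹.
C_ss = Q C_in/(Q + kV) = 0.94921 mol/L; C(t) = C_ss + (C₀ − C_ss) e^(−a t).
C(3.42) = 0.94921 + (-0.94921)·e^(−0.20089·3.42) = 0.94921 + (-0.94921)·0.50307 = 0.47169 mol/L.

0.472 mol/L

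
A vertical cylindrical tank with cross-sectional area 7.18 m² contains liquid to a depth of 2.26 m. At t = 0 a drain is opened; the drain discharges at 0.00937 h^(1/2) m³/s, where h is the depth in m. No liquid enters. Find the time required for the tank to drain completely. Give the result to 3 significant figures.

2300 s

A dh/dt = −Q_out = −0.00937 √h.
This is separable: 2 d(√h)/dt = −0.00937/A, so √h = √h₀ − (0.00937/(2A)) t.
Set h = 0: 2√h₀ = (0.00937/A) t_empty ⇒ t_empty = 2A√h₀/0.00937.
t_empty = 2·7.18·√2.26/0.00937 = 14.360·1.5033/0.00937 = 2303.9 s.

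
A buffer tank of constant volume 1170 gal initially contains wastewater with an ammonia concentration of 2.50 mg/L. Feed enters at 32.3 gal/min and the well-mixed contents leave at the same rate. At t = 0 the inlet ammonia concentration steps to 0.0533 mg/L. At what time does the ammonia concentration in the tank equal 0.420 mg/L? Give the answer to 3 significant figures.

Transient balance on the dissolved component: V dC/dt = Q(C_in − C), so τ = V/Q = 36.223 min.
C(t) = C_in + (C₀ − C_in) e^(−t/τ). Set C = 0.420 and solve for t:
e^(−t/τ) = (C − C_in)/(C₀ − C_in) = (0.420 − 0.0533)/(2.50 − 0.0533) = 0.14988
t = −τ ln(…) = 36.223 × 1.8980 = 68.749 min.

68.7 min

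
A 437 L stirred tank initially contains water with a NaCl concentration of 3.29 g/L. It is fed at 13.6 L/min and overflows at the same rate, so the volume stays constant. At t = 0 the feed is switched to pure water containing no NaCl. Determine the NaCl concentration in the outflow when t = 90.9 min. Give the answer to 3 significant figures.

Accumulation = in − out for the solute gives V dC/dt = Q(C_in − C).
Rewrite as dC/dt + C/τ = C_in/τ, τ = V/Q = 32.132 min.
This is linear first-order; C(t) = C_in + (C₀ − C_in) e^(−t/τ).
C(90.9) = 0 + (3.29 − 0)·e^(−90.9/32.132) = 0 + (3.2900)·0.059076 = 0.19436 g/L.

0.194 g/L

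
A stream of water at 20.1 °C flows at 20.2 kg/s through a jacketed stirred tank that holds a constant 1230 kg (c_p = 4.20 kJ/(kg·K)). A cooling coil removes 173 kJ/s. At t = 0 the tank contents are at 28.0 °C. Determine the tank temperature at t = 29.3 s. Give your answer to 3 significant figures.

24.2 °C

Unsteady energy balance on the tank contents: M c_p dT/dt = ṁ c_p (T_in − T) − 173.
Rearrange: dT/dt = (T_ss − T)/τ with τ = M/ṁ = 60.891 s and T_ss = T_in − Q̇/(ṁ c_p) = 18.061 °C.
This is linear first-order; T(t) = T_ss + (T₀ − T_ss) e^(−t/τ).
T(29.3) = 18.061 + (9.9391)·e^(−29.3/60.891) = 18.061 + (9.9391)·0.61805 = 24.204 °C.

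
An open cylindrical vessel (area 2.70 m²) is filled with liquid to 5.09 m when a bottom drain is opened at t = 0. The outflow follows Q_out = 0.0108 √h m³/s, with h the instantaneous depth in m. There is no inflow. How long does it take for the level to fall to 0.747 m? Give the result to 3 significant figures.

With no inflow, A dh/dt = −0.0108 √h.
Separate and integrate: 2(√h − √h₀) = −(0.0108/A) t.
t = 2A(√h₀ − √h)/0.0108 = 2·2.70·(√5.09 − √0.747)/0.0108
  = 5.4000 × (2.2561 − 0.86429) / 0.0108 = 695.91 s.

696 s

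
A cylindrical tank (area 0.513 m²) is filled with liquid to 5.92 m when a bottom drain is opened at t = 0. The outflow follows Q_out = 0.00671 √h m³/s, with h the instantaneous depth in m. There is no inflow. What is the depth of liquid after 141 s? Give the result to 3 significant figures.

With no inflow, A dh/dt = −0.00671 √h.
∫ h^(−1/2) dh = −(0.00671/A) ∫ dt, giving 2√h = 2√h₀ − (0.00671/A) t.
√h = √5.92 − 0.00671·141/(2·0.513) = 2.4331 − 0.92213 = 1.5110.
h = 1.5110² = 2.2830 m.

2.28 m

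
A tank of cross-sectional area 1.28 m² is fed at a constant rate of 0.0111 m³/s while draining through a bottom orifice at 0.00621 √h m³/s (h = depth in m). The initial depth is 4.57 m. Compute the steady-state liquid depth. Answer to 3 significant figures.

3.19 m

Unsteady balance on liquid volume: A dh/dt = Q_in − 0.00621 √h. At steady state dh/dt = 0:
Q_in = 0.00621 √h_ss ⇒ √h_ss = 0.0111/0.00621 = 1.7874.
h_ss = 1.7874² = 3.1949 m. (Since h₀ = 4.57 m > h_ss, the level will fall toward this value.)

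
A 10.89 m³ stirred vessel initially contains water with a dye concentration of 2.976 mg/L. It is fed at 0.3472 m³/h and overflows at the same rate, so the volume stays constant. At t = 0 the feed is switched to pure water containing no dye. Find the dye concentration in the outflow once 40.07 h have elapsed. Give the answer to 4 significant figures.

0.8295 mg/L

Species balance on the tank: V dC/dt = Q(C_in − C).
Rewrite as dC/dt + C/τ = C_in/τ, τ = V/Q = 31.3652 h.
C approaches C_in exponentially: C(t) = C_in + (C₀ − C_in) e^(−t/τ).
C(40.07) = 0 + (2.976 − 0)·e^(−40.07/31.3652) = 0 + (2.97600)·0.278725 = 0.829485 mg/L.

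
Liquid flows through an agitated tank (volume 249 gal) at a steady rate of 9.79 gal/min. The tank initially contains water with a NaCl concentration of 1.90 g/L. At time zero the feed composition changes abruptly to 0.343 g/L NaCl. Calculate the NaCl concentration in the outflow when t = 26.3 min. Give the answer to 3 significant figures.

Unsteady species balance (constant V, well mixed): V dC/dt = Q(C_in − C).
So dC/dt = (C_in − C)/τ with τ = V/Q = 249/9.79 = 25.434 min.
C approaches C_in exponentially: C(t) = C_in + (C₀ − C_in) e^(−t/τ).
C(26.3) = 0.343 + (1.90 − 0.343)·e^(−26.3/25.434) = 0.343 + (1.5570)·0.35557 = 0.89662 g/L.

0.897 g/L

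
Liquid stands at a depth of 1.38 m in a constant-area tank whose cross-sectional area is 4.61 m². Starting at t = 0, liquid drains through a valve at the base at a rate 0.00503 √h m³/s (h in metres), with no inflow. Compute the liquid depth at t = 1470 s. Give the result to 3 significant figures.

0.139 m

With no inflow, A dh/dt = −0.00503 √h.
Separate and integrate: 2(√h − √h₀) = −(0.00503/A) t.
√h = √1.38 − 0.00503·1470/(2·4.61) = 1.1747 − 0.80196 = 0.37277.
h = 0.37277² = 0.13896 m.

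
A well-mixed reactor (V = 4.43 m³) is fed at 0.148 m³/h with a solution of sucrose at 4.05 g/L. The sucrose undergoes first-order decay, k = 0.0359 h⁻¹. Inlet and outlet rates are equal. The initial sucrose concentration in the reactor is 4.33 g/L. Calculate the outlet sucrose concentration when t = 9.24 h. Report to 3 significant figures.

3.21 g/L

Species balance: V dC/dt = Q C_in − Q C − k V C.
dC/dt = (Q/V) C_in − (Q/V + k) C; effective rate a = Q/V + k = 0.033409 + 0.0359 = 0.069309 h⁻¹.
C_ss = Q C_in/(Q + kV) = 1.9522 g/L; C(t) = C_ss + (C₀ − C_ss) e^(−a t).
C(9.24) = 1.9522 + (2.3778)·e^(−0.069309·9.24) = 1.9522 + (2.3778)·0.52708 = 3.2055 g/L.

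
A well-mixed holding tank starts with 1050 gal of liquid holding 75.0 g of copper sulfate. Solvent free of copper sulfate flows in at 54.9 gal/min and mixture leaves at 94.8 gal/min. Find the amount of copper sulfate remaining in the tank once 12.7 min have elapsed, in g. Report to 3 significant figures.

Let m(t) be the amount of copper sulfate. Volume: V(t) = V₀ + (Q_in − Q_out) t = 1050 − 39.900 t; V(12.7) = 543.27 gal.
Solute balance: dm/dt = 0 − Q_out C = −Q_out m/V(t).
Separate: dm/m = −Q_out dt/V(t) ⇒ ln(m/m₀) = −(Q_out/(Q_in−Q_out)) ln(V/V₀).
m = m₀ (V₀/V)^(Q_out/(Q_in−Q_out)) = 75.0 × (1050/543.27)^(-2.3759) = 15.672 g.

15.7 g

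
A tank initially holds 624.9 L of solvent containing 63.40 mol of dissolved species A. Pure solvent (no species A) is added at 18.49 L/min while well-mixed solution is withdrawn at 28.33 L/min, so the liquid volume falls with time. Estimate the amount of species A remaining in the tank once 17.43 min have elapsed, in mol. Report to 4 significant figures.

Let m(t) be the amount of species A. Volume: V(t) = V₀ + (Q_in − Q_out) t = 624.9 − 9.84000 t; V(17.43) = 453.389 L.
No species A enters, so dm/dt = −Q_out · (m/V).
Separate: dm/m = −Q_out dt/V(t) ⇒ ln(m/m₀) = −(Q_out/(Q_in−Q_out)) ln(V/V₀).
m = m₀ (V₀/V)^(Q_out/(Q_in−Q_out)) = 63.40 × (624.9/453.389)^(-2.87907) = 25.1722 mol.

25.17 mol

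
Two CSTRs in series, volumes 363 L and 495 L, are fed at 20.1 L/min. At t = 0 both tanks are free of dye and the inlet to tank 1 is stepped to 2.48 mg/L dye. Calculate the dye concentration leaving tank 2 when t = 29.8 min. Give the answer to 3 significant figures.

1.02 mg/L

Species balance on tank i: dCᵢ/dt = (Cᵢ₋₁ − Cᵢ)/τᵢ with τᵢ = Vᵢ/Q.
τ₁ = 363/20.1 = 18.060 min; τ₂ = 495/20.1 = 24.627 min.
Solving the cascade with C₁(0)=C₂(0)=0 gives C₂(t) = C_in[1 − (τ₁ e^(−t/τ₁) − τ₂ e^(−t/τ₂))/(τ₁ − τ₂)].
At t = 29.8: e^(−t/τ₁) = 0.19203, e^(−t/τ₂) = 0.29818.
C₂ = 2.48·[1 − (18.060·0.19203 − 24.627·0.29818)/(-6.5672)] = 2.48·0.40992 = 1.0166 mg/L.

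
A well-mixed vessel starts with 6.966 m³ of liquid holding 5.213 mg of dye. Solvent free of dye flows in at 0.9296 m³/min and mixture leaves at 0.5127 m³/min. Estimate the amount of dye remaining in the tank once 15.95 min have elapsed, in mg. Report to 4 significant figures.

2.286 mg

Total volume: dV/dt = Q_in − Q_out = 0.416900 m³/min, so V(t) = 6.966 + 0.416900 t and V(15.95) = 13.6156 m³.
Solute balance: dm/dt = 0 − Q_out C = −Q_out m/V(t).
Separate: dm/m = −Q_out dt/V(t) ⇒ ln(m/m₀) = −(Q_out/(Q_in−Q_out)) ln(V/V₀).
m = m₀ (V₀/V)^(Q_out/(Q_in−Q_out)) = 5.213 × (6.966/13.6156)^(1.22979) = 2.28641 mg.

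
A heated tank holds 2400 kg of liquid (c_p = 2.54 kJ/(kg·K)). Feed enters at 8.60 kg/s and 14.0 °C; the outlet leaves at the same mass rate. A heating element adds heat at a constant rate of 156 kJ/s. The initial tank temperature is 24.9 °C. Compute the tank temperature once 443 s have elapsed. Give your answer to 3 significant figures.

M c_p dT/dt = ṁ c_p (T_in − T) + Q̇.
Rearrange: dT/dt = (T_ss − T)/τ with τ = M/ṁ = 279.07 s and T_ss = T_in + Q̇/(ṁ c_p) = 21.142 °C.
Solution: T(t) = T_ss + (T₀ − T_ss) e^(−t/τ).
T(443) = 21.142 + (3.7585)·e^(−443/279.07) = 21.142 + (3.7585)·0.20445 = 21.910 °C.

21.9 °C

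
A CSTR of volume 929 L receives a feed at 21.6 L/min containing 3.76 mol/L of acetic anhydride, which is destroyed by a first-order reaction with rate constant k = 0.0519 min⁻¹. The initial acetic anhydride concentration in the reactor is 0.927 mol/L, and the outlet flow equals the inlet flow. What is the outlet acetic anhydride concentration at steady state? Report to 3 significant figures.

Species balance: V dC/dt = Q C_in − Q C − k V C.
Steady state (dC/dt = 0): C_ss = Q C_in/(Q + kV) = C_in/(1 + kV/Q).
C_ss = 21.6·3.76/(21.6 + 0.0519·929) = 81.216/69.815 = 1.1633 mol/L.

1.16 mol/L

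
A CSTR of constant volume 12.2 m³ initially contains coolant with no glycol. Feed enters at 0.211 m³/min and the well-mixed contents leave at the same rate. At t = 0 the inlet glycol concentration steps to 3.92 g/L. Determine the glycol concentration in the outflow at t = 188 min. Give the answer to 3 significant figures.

3.77 g/L

Unsteady species balance (constant V, well mixed): V dC/dt = Q(C_in − C).
Time constant τ = V/Q = 12.2/0.211 = 57.820 min.
This is linear first-order; C(t) = C_in + (C₀ − C_in) e^(−t/τ).
C(188) = 3.92 + (0 − 3.92)·e^(−188/57.820) = 3.92 + (-3.9200)·0.038717 = 3.7682 g/L.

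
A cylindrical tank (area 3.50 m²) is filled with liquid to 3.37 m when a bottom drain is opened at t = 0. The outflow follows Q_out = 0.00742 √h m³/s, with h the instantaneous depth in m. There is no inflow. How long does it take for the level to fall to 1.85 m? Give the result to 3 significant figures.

449 s

With no inflow, A dh/dt = −0.00742 √h.
∫ h^(−1/2) dh = −(0.00742/A) ∫ dt, giving 2√h = 2√h₀ − (0.00742/A) t.
t = 2A(√h₀ − √h)/0.00742 = 2·3.50·(√3.37 − √1.85)/0.00742
  = 7.0000 × (1.8358 − 1.3601) / 0.00742 = 448.69 s.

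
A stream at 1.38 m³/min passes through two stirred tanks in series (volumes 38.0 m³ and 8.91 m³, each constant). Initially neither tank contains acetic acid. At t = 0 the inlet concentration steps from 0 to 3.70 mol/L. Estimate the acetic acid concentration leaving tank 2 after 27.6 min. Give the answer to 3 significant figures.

1.94 mol/L

Time constants: τᵢ = Vᵢ/Q for each well-mixed tank.
τ₁ = 38.0/1.38 = 27.536 min; τ₂ = 8.91/1.38 = 6.4565 min.
Tank 1: C₁ = C_in(1 − e^(−t/τ₁)). Tank 2 (τ₁ ≠ τ₂): C₂ = C_in[1 − (τ₁ e^(−t/τ₁) − τ₂ e^(−t/τ₂))/(τ₁ − τ₂)].
At t = 27.6: e^(−t/τ₁) = 0.36703, e^(−t/τ₂) = 0.013916.
C₂ = 3.70·[1 − (27.536·0.36703 − 6.4565·0.013916)/(21.080)] = 3.70·0.52482 = 1.9418 mol/L.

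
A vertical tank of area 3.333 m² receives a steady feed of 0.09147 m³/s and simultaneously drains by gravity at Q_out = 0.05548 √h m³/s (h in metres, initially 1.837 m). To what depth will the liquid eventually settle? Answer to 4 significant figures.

A dh/dt = Q_in − 0.05548 √h. Steady state requires inflow = outflow:
Q_in = 0.05548 √h_ss ⇒ √h_ss = 0.09147/0.05548 = 1.64870.
h_ss = 1.64870² = 2.71822 m. (Since h₀ = 1.837 m < h_ss, the level will rise toward this value.)

2.718 m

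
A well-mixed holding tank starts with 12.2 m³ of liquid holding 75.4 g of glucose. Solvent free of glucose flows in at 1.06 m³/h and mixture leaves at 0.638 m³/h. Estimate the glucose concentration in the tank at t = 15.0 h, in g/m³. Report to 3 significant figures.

Let m(t) be the amount of glucose. Volume: V(t) = V₀ + (Q_in − Q_out) t = 12.2 + 0.42200 t; V(15.0) = 18.530 m³.
Solute balance: dm/dt = 0 − Q_out C = −Q_out m/V(t).
dm/m = −Q_out dt/(V₀ + 0.42200 t); integrating gives ln(m/m₀) = −(Q_out/(Q_in−Q_out)) ln(V/V₀).
m = m₀ (V₀/V)^(Q_out/(Q_in−Q_out)) = 75.4 × (12.2/18.530)^(1.5118) = 40.082 g.
C = m/V = 40.082/18.530 = 2.1631 g/m³.

2.16 g/m³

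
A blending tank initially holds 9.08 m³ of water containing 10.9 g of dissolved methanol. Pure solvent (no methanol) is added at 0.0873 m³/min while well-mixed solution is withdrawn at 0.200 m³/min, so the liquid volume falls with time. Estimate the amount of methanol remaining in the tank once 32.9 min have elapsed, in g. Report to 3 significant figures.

Let m(t) be the amount of methanol. Volume: V(t) = V₀ + (Q_in − Q_out) t = 9.08 − 0.11270 t; V(32.9) = 5.3722 m³.
Solute balance: dm/dt = 0 − Q_out C = −Q_out m/V(t).
dm/m = −Q_out dt/(V₀ − 0.11270 t); integrating gives ln(m/m₀) = −(Q_out/(Q_in−Q_out)) ln(V/V₀).
m = m₀ (V₀/V)^(Q_out/(Q_in−Q_out)) = 10.9 × (9.08/5.3722)^(-1.7746) = 4.2946 g.

4.29 g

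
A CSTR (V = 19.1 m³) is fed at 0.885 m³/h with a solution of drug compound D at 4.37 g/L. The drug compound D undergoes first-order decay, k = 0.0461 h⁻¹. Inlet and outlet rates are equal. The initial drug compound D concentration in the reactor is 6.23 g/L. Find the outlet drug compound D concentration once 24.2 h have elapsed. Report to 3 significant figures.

2.62 g/L

Species balance: V dC/dt = Q C_in − Q C − k V C.
dC/dt = (Q/V) C_in − (Q/V + k) C; effective rate a = Q/V + k = 0.046335 + 0.0461 = 0.092435 h⁻¹.
C_ss = Q C_in/(Q + kV) = 2.1906 g/L; C(t) = C_ss + (C₀ − C_ss) e^(−a t).
C(24.2) = 2.1906 + (4.0394)·e^(−0.092435·24.2) = 2.1906 + (4.0394)·0.10679 = 2.6219 g/L.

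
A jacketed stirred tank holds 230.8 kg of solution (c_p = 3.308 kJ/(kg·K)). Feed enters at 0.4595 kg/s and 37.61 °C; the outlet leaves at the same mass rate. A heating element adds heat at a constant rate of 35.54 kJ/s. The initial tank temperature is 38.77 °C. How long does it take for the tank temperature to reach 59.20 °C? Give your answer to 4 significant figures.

1265 s

M c_p dT/dt = ṁ c_p (T_in − T) + Q̇.
τ = M/ṁ = 502.285 s; T_ss = T_in + Q̇/(ṁ c_p) = 60.9912 °C.
T(t) = T_ss + (T₀ − T_ss) e^(−t/τ). Set T = 59.20:
e^(−t/τ) = (59.20 − 60.9912)/(38.77 − 60.9912) = 0.0806068
t = −502.285 · ln(0.0806068) = 1264.84 s.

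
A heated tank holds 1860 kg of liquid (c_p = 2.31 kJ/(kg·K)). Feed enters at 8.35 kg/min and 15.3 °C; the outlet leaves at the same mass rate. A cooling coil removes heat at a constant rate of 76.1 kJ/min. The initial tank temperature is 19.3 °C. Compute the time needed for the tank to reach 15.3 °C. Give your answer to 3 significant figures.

First-law balance (no shaft work): M c_p dT/dt = ṁ c_p (T_in − T) − 76.1.
τ = M/ṁ = 222.75 min; T_ss = T_in − Q̇/(ṁ c_p) = 11.355 °C.
T(t) = T_ss + (T₀ − T_ss) e^(−t/τ). Set T = 15.3:
e^(−t/τ) = (15.3 − 11.355)/(19.3 − 11.355) = 0.49656
t = −222.75 · ln(0.49656) = 155.94 min.

156 min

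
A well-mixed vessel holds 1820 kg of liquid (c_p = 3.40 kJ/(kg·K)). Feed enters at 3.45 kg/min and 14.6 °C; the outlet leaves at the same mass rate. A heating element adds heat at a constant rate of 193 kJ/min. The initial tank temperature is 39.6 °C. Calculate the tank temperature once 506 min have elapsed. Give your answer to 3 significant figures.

34.3 °C

M c_p dT/dt = ṁ c_p (T_in − T) + Q̇.
τ = M/ṁ = 527.54 min; T_ss = T_in + Q̇/(ṁ c_p) = 14.6 + 193/(3.45·3.40) = 31.054 °C.
Integrating: T(t) = T_ss + (T₀ − T_ss) e^(−t/τ).
T(506) = 31.054 + (8.5465)·e^(−506/527.54) = 31.054 + (8.5465)·0.38321 = 34.329 °C.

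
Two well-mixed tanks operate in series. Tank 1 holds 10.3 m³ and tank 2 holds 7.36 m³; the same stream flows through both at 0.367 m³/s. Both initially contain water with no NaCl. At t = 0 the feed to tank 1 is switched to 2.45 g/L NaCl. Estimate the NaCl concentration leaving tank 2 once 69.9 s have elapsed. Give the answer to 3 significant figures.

1.93 g/L

Each tank obeys Vᵢ dCᵢ/dt = Q(Cᵢ₋₁ − Cᵢ), so τᵢ = Vᵢ/Q.
τ₁ = 10.3/0.367 = 28.065 s; τ₂ = 7.36/0.367 = 20.054 s.
Solving the cascade with C₁(0)=C₂(0)=0 gives C₂(t) = C_in[1 − (τ₁ e^(−t/τ₁) − τ₂ e^(−t/τ₂))/(τ₁ − τ₂)].
At t = 69.9: e^(−t/τ₁) = 0.082859, e^(−t/τ₂) = 0.030638.
C₂ = 2.45·[1 − (28.065·0.082859 − 20.054·0.030638)/(8.0109)] = 2.45·0.78641 = 1.9267 g/L.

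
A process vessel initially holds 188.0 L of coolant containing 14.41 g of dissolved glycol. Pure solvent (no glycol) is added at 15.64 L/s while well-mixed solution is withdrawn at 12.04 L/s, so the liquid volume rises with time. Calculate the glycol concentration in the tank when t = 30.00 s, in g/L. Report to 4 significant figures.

Total volume: dV/dt = Q_in − Q_out = 3.60000 L/s, so V(t) = 188.0 + 3.60000 t and V(30.00) = 296.000 L.
Solute balance: dm/dt = 0 − Q_out C = −Q_out m/V(t).
dm/m = −Q_out dt/(V₀ + 3.60000 t); integrating gives ln(m/m₀) = −(Q_out/(Q_in−Q_out)) ln(V/V₀).
m = m₀ (V₀/V)^(Q_out/(Q_in−Q_out)) = 14.41 × (188.0/296.000)^(3.34444) = 3.15763 g.
C = m/V = 3.15763/296.000 = 0.0106677 g/L.

0.01067 g/L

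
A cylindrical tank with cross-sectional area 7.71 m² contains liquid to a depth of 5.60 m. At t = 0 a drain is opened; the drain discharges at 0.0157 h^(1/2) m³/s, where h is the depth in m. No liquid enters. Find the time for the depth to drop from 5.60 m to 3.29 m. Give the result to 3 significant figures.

With no inflow, A dh/dt = −0.0157 √h.
This is separable: 2 d(√h)/dt = −0.0157/A, so √h = √h₀ − (0.0157/(2A)) t.
t = 2A(√h₀ − √h)/0.0157 = 2·7.71·(√5.60 − √3.29)/0.0157
  = 15.420 × (2.3664 − 1.8138) / 0.0157 = 542.74 s.

543 s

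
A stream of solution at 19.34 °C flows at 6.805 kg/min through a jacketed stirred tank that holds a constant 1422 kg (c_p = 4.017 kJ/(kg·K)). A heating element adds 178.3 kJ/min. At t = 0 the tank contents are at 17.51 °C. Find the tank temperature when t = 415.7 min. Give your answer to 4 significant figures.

24.72 °C

M c_p dT/dt = ṁ c_p (T_in − T) + Q̇.
τ = M/ṁ = 208.964 min; T_ss = T_in + Q̇/(ṁ c_p) = 19.34 + 178.3/(6.805·4.017) = 25.8626 °C.
Integrating: T(t) = T_ss + (T₀ − T_ss) e^(−t/τ).
T(415.7) = 25.8626 + (-8.35261)·e^(−415.7/208.964) = 25.8626 + (-8.35261)·0.136786 = 24.7201 °C.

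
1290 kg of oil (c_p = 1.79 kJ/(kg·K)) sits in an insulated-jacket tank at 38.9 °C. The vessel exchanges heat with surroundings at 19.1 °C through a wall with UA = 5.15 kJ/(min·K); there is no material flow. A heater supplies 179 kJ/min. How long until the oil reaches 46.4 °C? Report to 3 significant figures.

312 min

M c_p dT/dt = −UA(T − T_amb) + Q̇.
τ = M c_p/UA = 448.37 min; T_ss = T_amb + Q̇/UA = 19.1 + 179/5.15 = 53.857 °C.
T(t) = T_ss + (T₀ − T_ss)e^(−t/τ); set T = 46.4:
t = −τ ln[(T − T_ss)/(T₀ − T_ss)] = −448.37 · ln(0.49857) = 312.07 min.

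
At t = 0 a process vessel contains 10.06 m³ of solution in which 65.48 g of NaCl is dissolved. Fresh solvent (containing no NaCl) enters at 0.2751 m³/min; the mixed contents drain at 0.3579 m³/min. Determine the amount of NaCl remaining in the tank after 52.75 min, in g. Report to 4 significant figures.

Let m(t) be the amount of NaCl. Volume: V(t) = V₀ + (Q_in − Q_out) t = 10.06 − 0.0828000 t; V(52.75) = 5.69230 m³.
No NaCl enters, so dm/dt = −Q_out · (m/V).
Separate: dm/m = −Q_out dt/V(t) ⇒ ln(m/m₀) = −(Q_out/(Q_in−Q_out)) ln(V/V₀).
m = m₀ (V₀/V)^(Q_out/(Q_in−Q_out)) = 65.48 × (10.06/5.69230)^(-4.32246) = 5.58624 g.

5.586 g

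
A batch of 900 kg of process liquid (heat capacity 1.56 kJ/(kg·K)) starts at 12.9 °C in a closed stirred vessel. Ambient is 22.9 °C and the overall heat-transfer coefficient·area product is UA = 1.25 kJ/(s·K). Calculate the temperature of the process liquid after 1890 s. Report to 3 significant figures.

21.0 °C

Lumped-capacitance energy balance: M c_p dT/dt = UA(T_amb − T).
dT/dt = (T_ss − T)/τ with T_ss = T_amb = 22.900 °C, τ = M c_p/UA = 900·1.56/1.25 = 1123.2 s.
Solution: T(t) = T_ss + (T₀ − T_ss) e^(−t/τ).
T(1890) = 22.900 + (-10.000)·0.18587 = 21.041 °C.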